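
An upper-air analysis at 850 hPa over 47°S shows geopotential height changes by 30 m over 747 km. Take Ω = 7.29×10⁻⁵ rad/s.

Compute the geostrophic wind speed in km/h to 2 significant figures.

13 km/h

Coriolis parameter at 47°S:
f = 2Ω sin φ = 2 × 7.29×10⁻⁵ × sin 47° = 1.07×10⁻⁴ s⁻¹
Height gradient: |∂Z/∂n| = 30 m / 747000 m = 4.02×10⁻⁵
On a pressure surface, geostrophic balance gives V_g = (g/f)|∂Z/∂n|:
V_g = 9.81 × 4.02×10⁻⁵ / 1.07×10⁻⁴ = 3.69 m/s
Converting: 3.69 m/s × 3.6 = 13 km/h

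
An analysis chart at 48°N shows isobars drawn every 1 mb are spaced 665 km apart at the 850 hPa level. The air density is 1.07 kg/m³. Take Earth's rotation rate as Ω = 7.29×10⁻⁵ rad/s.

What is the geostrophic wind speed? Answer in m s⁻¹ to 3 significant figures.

1.30 m s⁻¹

Coriolis parameter at 48°N:
f = 2Ω sin φ = 2 × 7.29×10⁻⁵ × sin 48° = 1.08×10⁻⁴ s⁻¹
Pressure gradient: |∂P/∂n| = 100 Pa / 665000 m = 1.50×10⁻⁴ Pa/m
Geostrophic balance (pressure-gradient force = Coriolis force):
V_g = (1/(fρ)) |∂P/∂n| = 1.50×10⁻⁴ / (1.08×10⁻⁴ × 1.07) = 1.30 m/s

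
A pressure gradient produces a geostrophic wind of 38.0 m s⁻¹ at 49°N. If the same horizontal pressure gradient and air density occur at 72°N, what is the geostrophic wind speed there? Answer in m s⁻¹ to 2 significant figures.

With the same pressure gradient and density, V_g ∝ 1/f ∝ 1/sin φ.
V₂ = V₁ · sin φ₁ / sin φ₂ = 38.0 × sin 49° / sin 72°
V₂ = 38.0 × 0.7547/0.9511 = 30 m s⁻¹

30 m s⁻¹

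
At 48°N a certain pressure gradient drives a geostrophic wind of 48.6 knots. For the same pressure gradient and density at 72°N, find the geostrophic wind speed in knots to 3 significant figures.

With the same pressure gradient and density, V_g ∝ 1/f ∝ 1/sin φ.
V₂ = V₁ · sin φ₁ / sin φ₂ = 48.6 × sin 48° / sin 72°
V₂ = 48.6 × 0.7431/0.9511 = 38.0 knots

38.0 knots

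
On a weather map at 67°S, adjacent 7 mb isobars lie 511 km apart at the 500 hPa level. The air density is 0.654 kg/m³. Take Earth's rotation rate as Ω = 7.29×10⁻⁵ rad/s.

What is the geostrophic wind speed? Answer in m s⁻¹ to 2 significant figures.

16 m s⁻¹

Coriolis parameter at 67°S:
f = 2Ω sin φ = 2 × 7.29×10⁻⁵ × sin 67° = 1.34×10⁻⁴ s⁻¹
Pressure gradient: |∂P/∂n| = 700 Pa / 511000 m = 1.37×10⁻³ Pa/m
Geostrophic balance (pressure-gradient force = Coriolis force):
V_g = (1/(fρ)) |∂P/∂n| = 1.37×10⁻³ / (1.34×10⁻⁴ × 0.654) = 15.6 m/s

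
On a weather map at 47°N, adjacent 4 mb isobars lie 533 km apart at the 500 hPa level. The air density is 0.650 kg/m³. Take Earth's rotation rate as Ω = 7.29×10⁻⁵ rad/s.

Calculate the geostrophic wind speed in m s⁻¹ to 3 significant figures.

10.8 m s⁻¹

Coriolis parameter at 47°N:
f = 2Ω sin φ = 2 × 7.29×10⁻⁵ × sin 47° = 1.07×10⁻⁴ s⁻¹
Pressure gradient: |∂P/∂n| = 400 Pa / 533000 m = 7.50×10⁻⁴ Pa/m
Geostrophic balance (pressure-gradient force = Coriolis force):
V_g = (1/(fρ)) |∂P/∂n| = 7.50×10⁻⁴ / (1.07×10⁻⁴ × 0.650) = 10.8 m/s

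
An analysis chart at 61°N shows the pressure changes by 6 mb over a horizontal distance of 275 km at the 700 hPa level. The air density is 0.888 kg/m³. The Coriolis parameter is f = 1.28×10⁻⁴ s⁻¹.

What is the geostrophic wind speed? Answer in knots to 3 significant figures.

Pressure gradient: |∂P/∂n| = 600 Pa / 275000 m = 2.18×10⁻³ Pa/m
Geostrophic balance (pressure-gradient force = Coriolis force):
V_g = (1/(fρ)) |∂P/∂n| = 2.18×10⁻³ / (1.28×10⁻⁴ × 0.888) = 19.2 m/s
Converting: 19.2 m/s × 1.944 = 37.3 knots

37.3 knots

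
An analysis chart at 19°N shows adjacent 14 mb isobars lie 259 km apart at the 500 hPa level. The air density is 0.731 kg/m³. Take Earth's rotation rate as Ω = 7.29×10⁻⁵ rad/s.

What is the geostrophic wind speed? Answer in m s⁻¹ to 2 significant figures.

160 m s⁻¹

Coriolis parameter at 19°N:
f = 2Ω sin φ = 2 × 7.29×10⁻⁵ × sin 19° = 4.75×10⁻⁵ s⁻¹
Pressure gradient: |∂P/∂n| = 1400 Pa / 259000 m = 5.41×10⁻³ Pa/m
Geostrophic balance (pressure-gradient force = Coriolis force):
V_g = (1/(fρ)) |∂P/∂n| = 5.41×10⁻³ / (4.75×10⁻⁵ × 0.731) = 156 m/s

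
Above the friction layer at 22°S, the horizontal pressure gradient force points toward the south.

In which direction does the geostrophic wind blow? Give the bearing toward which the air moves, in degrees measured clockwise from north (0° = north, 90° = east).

The pressure-gradient force points toward the south (bearing 180°).
Geostrophic balance: in the Southern Hemisphere the Coriolis force deflects motion to the left, so the geostrophic wind blows 90° to the left of the pressure-gradient force (low pressure on the right).
Rotating 180° by 90° counterclockwise gives 090° — the wind blows toward the east.

090°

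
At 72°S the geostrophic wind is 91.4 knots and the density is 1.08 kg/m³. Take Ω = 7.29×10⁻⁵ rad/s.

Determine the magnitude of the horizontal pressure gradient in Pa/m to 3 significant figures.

Coriolis parameter at 72°S:
f = 2Ω sin φ = 2 × 7.29×10⁻⁵ × sin 72° = 1.39×10⁻⁴ s⁻¹
Wind speed in SI: 91.4 knots = 47.0 m/s
Geostrophic balance rearranged: |∂P/∂n| = f ρ V_g
|∂P/∂n| = 1.39×10⁻⁴ × 1.08 × 47.0 = 7.04×10⁻³ Pa/m

7.04×10⁻³ Pa/m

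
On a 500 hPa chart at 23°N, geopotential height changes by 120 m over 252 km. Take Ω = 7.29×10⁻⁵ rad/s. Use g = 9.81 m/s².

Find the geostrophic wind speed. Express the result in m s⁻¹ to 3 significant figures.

82.0 m s⁻¹

Coriolis parameter at 23°N:
f = 2Ω sin φ = 2 × 7.29×10⁻⁵ × sin 23° = 5.70×10⁻⁵ s⁻¹
Height gradient: |∂Z/∂n| = 120 m / 252000 m = 4.76×10⁻⁴
On a pressure surface, geostrophic balance gives V_g = (g/f)|∂Z/∂n|:
V_g = 9.81 × 4.76×10⁻⁴ / 5.70×10⁻⁵ = 82.0 m/s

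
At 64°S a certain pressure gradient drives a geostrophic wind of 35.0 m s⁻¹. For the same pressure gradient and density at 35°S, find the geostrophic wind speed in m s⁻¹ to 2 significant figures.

With the same pressure gradient and density, V_g ∝ 1/f ∝ 1/sin φ.
V₂ = V₁ · sin φ₁ / sin φ₂ = 35.0 × sin 64° / sin 35°
V₂ = 35.0 × 0.8988/0.5736 = 55 m s⁻¹

55 m s⁻¹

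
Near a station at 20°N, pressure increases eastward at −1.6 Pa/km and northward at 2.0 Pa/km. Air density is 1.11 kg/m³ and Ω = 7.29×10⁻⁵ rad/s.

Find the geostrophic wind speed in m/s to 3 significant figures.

Coriolis parameter at 20°N:
f = 2Ω sin φ = 2 × 7.29×10⁻⁵ × sin 20° = 4.99×10⁻⁵ s⁻¹
Component geostrophic relations (x east, y north):
u_g = −(1/(fρ)) ∂P/∂y,  v_g = (1/(fρ)) ∂P/∂x
u_g = −(2.0×10⁻³)/(4.99×10⁻⁵ × 1.11) = −36.1 m/s;  v_g = (−1.6×10⁻³)/(4.99×10⁻⁵ × 1.11) = −28.9 m/s
|V_g| = √(u_g² + v_g²) = 46.3 m/s

46.3 m/s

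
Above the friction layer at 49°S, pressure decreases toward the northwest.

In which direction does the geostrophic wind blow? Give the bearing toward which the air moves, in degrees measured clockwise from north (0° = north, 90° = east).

The pressure-gradient force points toward the northwest (bearing 315°).
Geostrophic balance: in the Southern Hemisphere the Coriolis force deflects motion to the left, so the geostrophic wind blows 90° to the left of the pressure-gradient force (low pressure on the right).
Rotating 315° by 90° counterclockwise gives 225° — the wind blows toward the southwest.

225°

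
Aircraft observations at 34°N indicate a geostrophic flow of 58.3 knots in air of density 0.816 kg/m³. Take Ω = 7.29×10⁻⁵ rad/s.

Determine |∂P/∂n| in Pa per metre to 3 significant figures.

Coriolis parameter at 34°N:
f = 2Ω sin φ = 2 × 7.29×10⁻⁵ × sin 34° = 8.15×10⁻⁵ s⁻¹
Wind speed in SI: 58.3 knots = 30.0 m/s
Geostrophic balance rearranged: |∂P/∂n| = f ρ V_g
|∂P/∂n| = 8.15×10⁻⁵ × 0.816 × 30.0 = 2.00×10⁻³ Pa/m

2.00×10⁻³ Pa/m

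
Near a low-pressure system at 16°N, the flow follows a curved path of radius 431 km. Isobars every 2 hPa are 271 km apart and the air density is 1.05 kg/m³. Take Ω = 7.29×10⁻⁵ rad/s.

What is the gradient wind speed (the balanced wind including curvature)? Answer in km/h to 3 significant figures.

38.8 km/h

Coriolis parameter at 16°N:
f = 2Ω sin φ = 2 × 7.29×10⁻⁵ × sin 16° = 4.02×10⁻⁵ s⁻¹
Pressure gradient: |∂P/∂n| = 200 Pa / 271000 m = 7.38×10⁻⁴ Pa/m
Geostrophic speed: V_g = |∂P/∂n|/(fρ) = 7.38×10⁻⁴/(4.02×10⁻⁵ × 1.05) = 17.5 m/s
Around a low, centrifugal force acts outward with Coriolis, so pressure-gradient force balances both:
(1/ρ)|∂P/∂n| = fV + V²/R  →  V² + fR·V − fR·V_g = 0
With fR = 4.02×10⁻⁵ × 431×10³ m = 17.3 m/s:
V = [−fR + √((fR)² + 4 fR V_g)]/2 = [−17.3 + √(17.3² + 4×17.3×17.5)]/2 = 10.8 m/s
Subgeostrophic (V < V_g = 17.5 m/s), as expected around a low.
Converting: 10.8 m/s × 3.6 = 38.8 km/h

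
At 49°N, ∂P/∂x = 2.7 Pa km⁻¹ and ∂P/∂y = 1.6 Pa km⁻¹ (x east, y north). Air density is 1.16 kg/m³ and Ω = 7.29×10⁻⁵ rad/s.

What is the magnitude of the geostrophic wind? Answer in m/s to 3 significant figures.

Coriolis parameter at 49°N:
f = 2Ω sin φ = 2 × 7.29×10⁻⁵ × sin 49° = 1.10×10⁻⁴ s⁻¹
Component geostrophic relations (x east, y north):
u_g = −(1/(fρ)) ∂P/∂y,  v_g = (1/(fρ)) ∂P/∂x
u_g = −(1.6×10⁻³)/(1.10×10⁻⁴ × 1.16) = −12.5 m/s;  v_g = (2.7×10⁻³)/(1.10×10⁻⁴ × 1.16) = 21.2 m/s
|V_g| = √(u_g² + v_g²) = 24.6 m/s

24.6 m/s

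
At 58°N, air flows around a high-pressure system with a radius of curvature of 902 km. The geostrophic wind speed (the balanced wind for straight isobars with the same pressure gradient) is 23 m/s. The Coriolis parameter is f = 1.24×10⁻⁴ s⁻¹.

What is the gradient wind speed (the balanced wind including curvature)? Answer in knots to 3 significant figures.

62.9 knots

Around a high, pressure-gradient force acts outward with centrifugal, so Coriolis balances both:
fV = (1/ρ)|∂P/∂n| + V²/R  →  V² − fR·V + fR·V_g = 0
With fR = 1.24×10⁻⁴ × 902×10³ m = 112 m/s:
V = [fR − √((fR)² − 4 fR V_g)]/2 = [112 − √(112² − 4×112×23)]/2 = 32.4 m/s
Supergeostrophic (V > V_g = 23 m/s), as expected around a high.
Converting: 32.4 m/s × 1.944 = 62.9 knots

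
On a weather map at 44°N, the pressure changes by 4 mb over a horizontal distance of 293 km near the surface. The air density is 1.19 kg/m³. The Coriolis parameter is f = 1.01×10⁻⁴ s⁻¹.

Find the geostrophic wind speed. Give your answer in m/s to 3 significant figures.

Pressure gradient: |∂P/∂n| = 400 Pa / 293000 m = 1.37×10⁻³ Pa/m
Geostrophic balance (pressure-gradient force = Coriolis force):
V_g = (1/(fρ)) |∂P/∂n| = 1.37×10⁻³ / (1.01×10⁻⁴ × 1.19) = 11.4 m/s

11.4 m/s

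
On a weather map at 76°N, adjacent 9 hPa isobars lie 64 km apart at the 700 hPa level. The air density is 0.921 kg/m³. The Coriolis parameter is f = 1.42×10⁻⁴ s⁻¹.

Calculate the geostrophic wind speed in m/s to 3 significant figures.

108 m/s

Pressure gradient: |∂P/∂n| = 900 Pa / 64000 m = 1.41×10⁻² Pa/m
Geostrophic balance (pressure-gradient force = Coriolis force):
V_g = (1/(fρ)) |∂P/∂n| = 1.41×10⁻² / (1.42×10⁻⁴ × 0.921) = 108 m/s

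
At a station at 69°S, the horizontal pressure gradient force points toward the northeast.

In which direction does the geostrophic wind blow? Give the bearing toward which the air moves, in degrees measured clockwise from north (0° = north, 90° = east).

The pressure-gradient force points toward the northeast (bearing 045°).
Geostrophic balance: in the Southern Hemisphere the Coriolis force deflects motion to the left, so the geostrophic wind blows 90° to the left of the pressure-gradient force (low pressure on the right).
Rotating 045° by 90° counterclockwise gives 315° — the wind blows toward the northwest.

315°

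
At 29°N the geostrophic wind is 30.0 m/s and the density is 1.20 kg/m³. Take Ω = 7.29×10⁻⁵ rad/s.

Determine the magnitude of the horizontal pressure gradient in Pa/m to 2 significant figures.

2.5×10⁻³ Pa/m

Coriolis parameter at 29°N:
f = 2Ω sin φ = 2 × 7.29×10⁻⁵ × sin 29° = 7.07×10⁻⁵ s⁻¹
Geostrophic balance rearranged: |∂P/∂n| = f ρ V_g
|∂P/∂n| = 7.07×10⁻⁵ × 1.20 × 30.0 = 2.54×10⁻³ Pa/m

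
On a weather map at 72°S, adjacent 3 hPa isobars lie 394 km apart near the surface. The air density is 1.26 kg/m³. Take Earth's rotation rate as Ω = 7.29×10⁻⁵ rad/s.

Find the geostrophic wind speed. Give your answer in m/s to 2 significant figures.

4.4 m/s

Coriolis parameter at 72°S:
f = 2Ω sin φ = 2 × 7.29×10⁻⁵ × sin 72° = 1.39×10⁻⁴ s⁻¹
Pressure gradient: |∂P/∂n| = 300 Pa / 394000 m = 7.61×10⁻⁴ Pa/m
Geostrophic balance (pressure-gradient force = Coriolis force):
V_g = (1/(fρ)) |∂P/∂n| = 7.61×10⁻⁴ / (1.39×10⁻⁴ × 1.26) = 4.36 m/s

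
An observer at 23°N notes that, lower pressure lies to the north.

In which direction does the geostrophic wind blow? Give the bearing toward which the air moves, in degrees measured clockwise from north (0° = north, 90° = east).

090°

The pressure-gradient force points toward the north (bearing 000°).
Geostrophic balance: in the Northern Hemisphere the Coriolis force deflects motion to the right, so the geostrophic wind blows 90° to the right of the pressure-gradient force (low pressure on the left).
Rotating 000° by 90° clockwise gives 090° — the wind blows toward the east.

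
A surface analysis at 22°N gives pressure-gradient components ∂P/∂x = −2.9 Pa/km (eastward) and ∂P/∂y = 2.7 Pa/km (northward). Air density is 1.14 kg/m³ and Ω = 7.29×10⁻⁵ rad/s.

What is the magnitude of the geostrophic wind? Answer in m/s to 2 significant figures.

Coriolis parameter at 22°N:
f = 2Ω sin φ = 2 × 7.29×10⁻⁵ × sin 22° = 5.46×10⁻⁵ s⁻¹
Component geostrophic relations (x east, y north):
u_g = −(1/(fρ)) ∂P/∂y,  v_g = (1/(fρ)) ∂P/∂x
u_g = −(2.7×10⁻³)/(5.46×10⁻⁵ × 1.14) = −43.4 m/s;  v_g = (−2.9×10⁻³)/(5.46×10⁻⁵ × 1.14) = −46.6 m/s
|V_g| = √(u_g² + v_g²) = 63.6 m/s

64 m/s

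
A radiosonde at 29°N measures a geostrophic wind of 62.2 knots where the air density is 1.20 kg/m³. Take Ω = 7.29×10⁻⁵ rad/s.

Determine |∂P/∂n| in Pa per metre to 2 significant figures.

2.7×10⁻³ Pa/m

Coriolis parameter at 29°N:
f = 2Ω sin φ = 2 × 7.29×10⁻⁵ × sin 29° = 7.07×10⁻⁵ s⁻¹
Wind speed in SI: 62.2 knots = 32.0 m/s
Geostrophic balance rearranged: |∂P/∂n| = f ρ V_g
|∂P/∂n| = 7.07×10⁻⁵ × 1.20 × 32.0 = 2.71×10⁻³ Pa/m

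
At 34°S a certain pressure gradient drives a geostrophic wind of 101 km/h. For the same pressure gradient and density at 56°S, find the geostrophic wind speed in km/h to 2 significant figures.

68 km/h

With the same pressure gradient and density, V_g ∝ 1/f ∝ 1/sin φ.
V₂ = V₁ · sin φ₁ / sin φ₂ = 101 × sin 34° / sin 56°
V₂ = 101 × 0.5592/0.8290 = 68 km/h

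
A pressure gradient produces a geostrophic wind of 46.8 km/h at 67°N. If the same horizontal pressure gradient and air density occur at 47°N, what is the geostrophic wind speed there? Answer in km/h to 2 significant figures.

With the same pressure gradient and density, V_g ∝ 1/f ∝ 1/sin φ.
V₂ = V₁ · sin φ₁ / sin φ₂ = 46.8 × sin 67° / sin 47°
V₂ = 46.8 × 0.9205/0.7314 = 59 km/h

59 km/h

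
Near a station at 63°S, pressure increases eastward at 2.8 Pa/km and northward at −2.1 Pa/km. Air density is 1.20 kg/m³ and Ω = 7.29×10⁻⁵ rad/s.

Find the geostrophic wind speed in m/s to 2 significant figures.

22 m/s

Coriolis parameter at 63°S:
f = 2Ω sin φ = 2 × 7.29×10⁻⁵ × sin 63° = 1.30×10⁻⁴ s⁻¹
In the Southern Hemisphere f is negative: f = −1.30×10⁻⁴ s⁻¹.
Component geostrophic relations (x east, y north):
u_g = −(1/(fρ)) ∂P/∂y,  v_g = (1/(fρ)) ∂P/∂x
u_g = −(−2.1×10⁻³)/(−1.30×10⁻⁴ × 1.20) = −13.5 m/s;  v_g = (2.8×10⁻³)/(−1.30×10⁻⁴ × 1.20) = −18.0 m/s
|V_g| = √(u_g² + v_g²) = 22.5 m/s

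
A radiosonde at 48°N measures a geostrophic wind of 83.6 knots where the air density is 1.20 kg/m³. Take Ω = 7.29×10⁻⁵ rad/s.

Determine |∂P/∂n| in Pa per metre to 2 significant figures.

Coriolis parameter at 48°N:
f = 2Ω sin φ = 2 × 7.29×10⁻⁵ × sin 48° = 1.08×10⁻⁴ s⁻¹
Wind speed in SI: 83.6 knots = 43.0 m/s
Geostrophic balance rearranged: |∂P/∂n| = f ρ V_g
|∂P/∂n| = 1.08×10⁻⁴ × 1.20 × 43.0 = 5.59×10⁻³ Pa/m

5.6×10⁻³ Pa/m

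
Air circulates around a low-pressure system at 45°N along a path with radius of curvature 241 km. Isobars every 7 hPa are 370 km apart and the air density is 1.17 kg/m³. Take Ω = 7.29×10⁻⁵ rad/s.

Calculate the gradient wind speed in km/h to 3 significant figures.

39.2 km/h

Coriolis parameter at 45°N:
f = 2Ω sin φ = 2 × 7.29×10⁻⁵ × sin 45° = 1.03×10⁻⁴ s⁻¹
Pressure gradient: |∂P/∂n| = 700 Pa / 370000 m = 1.89×10⁻³ Pa/m
Geostrophic speed: V_g = |∂P/∂n|/(fρ) = 1.89×10⁻³/(1.03×10⁻⁴ × 1.17) = 15.7 m/s
Around a low, centrifugal force acts outward with Coriolis, so pressure-gradient force balances both:
(1/ρ)|∂P/∂n| = fV + V²/R  →  V² + fR·V − fR·V_g = 0
With fR = 1.03×10⁻⁴ × 241×10³ m = 24.8 m/s:
V = [−fR + √((fR)² + 4 fR V_g)]/2 = [−24.8 + √(24.8² + 4×24.8×15.7)]/2 = 10.9 m/s
Subgeostrophic (V < V_g = 15.7 m/s), as expected around a low.
Converting: 10.9 m/s × 3.6 = 39.2 km/h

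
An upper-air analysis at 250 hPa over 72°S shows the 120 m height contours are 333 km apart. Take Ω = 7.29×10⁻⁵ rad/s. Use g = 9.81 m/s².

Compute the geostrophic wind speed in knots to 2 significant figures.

Coriolis parameter at 72°S:
f = 2Ω sin φ = 2 × 7.29×10⁻⁵ × sin 72° = 1.39×10⁻⁴ s⁻¹
Height gradient: |∂Z/∂n| = 120 m / 333000 m = 3.60×10⁻⁴
On a pressure surface, geostrophic balance gives V_g = (g/f)|∂Z/∂n|:
V_g = 9.81 × 3.60×10⁻⁴ / 1.39×10⁻⁴ = 25.5 m/s
Converting: 25.5 m/s × 1.944 = 50 knots

50 knots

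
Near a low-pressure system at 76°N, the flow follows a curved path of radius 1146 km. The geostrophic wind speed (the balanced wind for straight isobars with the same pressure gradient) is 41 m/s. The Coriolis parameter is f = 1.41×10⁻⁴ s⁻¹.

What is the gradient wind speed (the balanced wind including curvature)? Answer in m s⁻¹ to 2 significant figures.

Around a low, centrifugal force acts outward with Coriolis, so pressure-gradient force balances both:
(1/ρ)|∂P/∂n| = fV + V²/R  →  V² + fR·V − fR·V_g = 0
With fR = 1.41×10⁻⁴ × 1146×10³ m = 162 m/s:
V = [−fR + √((fR)² + 4 fR V_g)]/2 = [−162 + √(162² + 4×162×41)]/2 = 33.9 m/s
Subgeostrophic (V < V_g = 41 m/s), as expected around a low.

34 m s⁻¹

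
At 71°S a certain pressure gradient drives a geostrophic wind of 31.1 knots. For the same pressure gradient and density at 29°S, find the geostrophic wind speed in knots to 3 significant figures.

60.7 knots

With the same pressure gradient and density, V_g ∝ 1/f ∝ 1/sin φ.
V₂ = V₁ · sin φ₁ / sin φ₂ = 31.1 × sin 71° / sin 29°
V₂ = 31.1 × 0.9455/0.4848 = 60.7 knots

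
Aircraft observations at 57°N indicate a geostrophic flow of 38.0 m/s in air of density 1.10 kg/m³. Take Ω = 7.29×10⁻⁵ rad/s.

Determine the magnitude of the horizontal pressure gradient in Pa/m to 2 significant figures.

5.1×10⁻³ Pa/m

Coriolis parameter at 57°N:
f = 2Ω sin φ = 2 × 7.29×10⁻⁵ × sin 57° = 1.22×10⁻⁴ s⁻¹
Geostrophic balance rearranged: |∂P/∂n| = f ρ V_g
|∂P/∂n| = 1.22×10⁻⁴ × 1.10 × 38.0 = 5.11×10⁻³ Pa/m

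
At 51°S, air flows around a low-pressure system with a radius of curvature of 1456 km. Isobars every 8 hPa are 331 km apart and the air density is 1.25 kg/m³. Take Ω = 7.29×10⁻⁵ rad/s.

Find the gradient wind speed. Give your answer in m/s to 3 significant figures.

15.6 m/s

Coriolis parameter at 51°S:
f = 2Ω sin φ = 2 × 7.29×10⁻⁵ × sin 51° = 1.13×10⁻⁴ s⁻¹
Pressure gradient: |∂P/∂n| = 800 Pa / 331000 m = 2.42×10⁻³ Pa/m
Geostrophic speed: V_g = |∂P/∂n|/(fρ) = 2.42×10⁻³/(1.13×10⁻⁴ × 1.25) = 17.1 m/s
Around a low, centrifugal force acts outward with Coriolis, so pressure-gradient force balances both:
(1/ρ)|∂P/∂n| = fV + V²/R  →  V² + fR·V − fR·V_g = 0
With fR = 1.13×10⁻⁴ × 1456×10³ m = 165 m/s:
V = [−fR + √((fR)² + 4 fR V_g)]/2 = [−165 + √(165² + 4×165×17.1)]/2 = 15.6 m/s
Subgeostrophic (V < V_g = 17.1 m/s), as expected around a low.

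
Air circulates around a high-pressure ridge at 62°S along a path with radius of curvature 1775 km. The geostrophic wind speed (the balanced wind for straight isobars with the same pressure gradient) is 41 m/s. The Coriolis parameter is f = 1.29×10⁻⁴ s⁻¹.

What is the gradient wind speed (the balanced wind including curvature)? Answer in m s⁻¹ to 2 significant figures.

54 m s⁻¹

Around a high, pressure-gradient force acts outward with centrifugal, so Coriolis balances both:
fV = (1/ρ)|∂P/∂n| + V²/R  →  V² − fR·V + fR·V_g = 0
With fR = 1.29×10⁻⁴ × 1775×10³ m = 229 m/s:
V = [fR − √((fR)² − 4 fR V_g)]/2 = [229 − √(229² − 4×229×41)]/2 = 53.5 m/s
Supergeostrophic (V > V_g = 41 m/s), as expected around a high.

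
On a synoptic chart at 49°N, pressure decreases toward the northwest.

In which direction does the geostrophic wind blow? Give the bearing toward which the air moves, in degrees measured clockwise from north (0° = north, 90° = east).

The pressure-gradient force points toward the northwest (bearing 315°).
Geostrophic balance: in the Northern Hemisphere the Coriolis force deflects motion to the right, so the geostrophic wind blows 90° to the right of the pressure-gradient force (low pressure on the left).
Rotating 315° by 90° clockwise gives 045° — the wind blows toward the northeast.

045°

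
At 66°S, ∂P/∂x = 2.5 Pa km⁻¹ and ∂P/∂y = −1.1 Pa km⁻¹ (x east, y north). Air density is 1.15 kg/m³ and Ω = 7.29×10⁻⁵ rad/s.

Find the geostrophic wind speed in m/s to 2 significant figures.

Coriolis parameter at 66°S:
f = 2Ω sin φ = 2 × 7.29×10⁻⁵ × sin 66° = 1.33×10⁻⁴ s⁻¹
In the Southern Hemisphere f is negative: f = −1.33×10⁻⁴ s⁻¹.
Component geostrophic relations (x east, y north):
u_g = −(1/(fρ)) ∂P/∂y,  v_g = (1/(fρ)) ∂P/∂x
u_g = −(−1.1×10⁻³)/(−1.33×10⁻⁴ × 1.15) = −7.18 m/s;  v_g = (2.5×10⁻³)/(−1.33×10⁻⁴ × 1.15) = −16.3 m/s
|V_g| = √(u_g² + v_g²) = 17.8 m/s

18 m/s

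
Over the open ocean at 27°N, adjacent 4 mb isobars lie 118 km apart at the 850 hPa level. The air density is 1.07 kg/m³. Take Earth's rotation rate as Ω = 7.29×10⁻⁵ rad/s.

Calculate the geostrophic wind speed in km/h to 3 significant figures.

172 km/h

Coriolis parameter at 27°N:
f = 2Ω sin φ = 2 × 7.29×10⁻⁵ × sin 27° = 6.62×10⁻⁵ s⁻¹
Pressure gradient: |∂P/∂n| = 400 Pa / 118000 m = 3.39×10⁻³ Pa/m
Geostrophic balance (pressure-gradient force = Coriolis force):
V_g = (1/(fρ)) |∂P/∂n| = 3.39×10⁻³ / (6.62×10⁻⁵ × 1.07) = 47.9 m/s
Converting: 47.9 m/s × 3.6 = 172 km/h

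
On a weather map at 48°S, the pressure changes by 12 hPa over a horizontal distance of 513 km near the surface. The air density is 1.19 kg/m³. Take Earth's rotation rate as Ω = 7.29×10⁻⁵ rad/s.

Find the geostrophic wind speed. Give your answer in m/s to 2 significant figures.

Coriolis parameter at 48°S:
f = 2Ω sin φ = 2 × 7.29×10⁻⁵ × sin 48° = 1.08×10⁻⁴ s⁻¹
Pressure gradient: |∂P/∂n| = 1200 Pa / 513000 m = 2.34×10⁻³ Pa/m
Geostrophic balance (pressure-gradient force = Coriolis force):
V_g = (1/(fρ)) |∂P/∂n| = 2.34×10⁻³ / (1.08×10⁻⁴ × 1.19) = 18.1 m/s

18 m/s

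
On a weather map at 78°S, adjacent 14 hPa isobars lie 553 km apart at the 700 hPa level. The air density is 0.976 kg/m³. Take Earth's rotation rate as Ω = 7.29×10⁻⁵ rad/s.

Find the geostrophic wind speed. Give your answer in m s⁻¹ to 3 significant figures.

Coriolis parameter at 78°S:
f = 2Ω sin φ = 2 × 7.29×10⁻⁵ × sin 78° = 1.43×10⁻⁴ s⁻¹
Pressure gradient: |∂P/∂n| = 1400 Pa / 553000 m = 2.53×10⁻³ Pa/m
Geostrophic balance (pressure-gradient force = Coriolis force):
V_g = (1/(fρ)) |∂P/∂n| = 2.53×10⁻³ / (1.43×10⁻⁴ × 0.976) = 18.2 m/s

18.2 m s⁻¹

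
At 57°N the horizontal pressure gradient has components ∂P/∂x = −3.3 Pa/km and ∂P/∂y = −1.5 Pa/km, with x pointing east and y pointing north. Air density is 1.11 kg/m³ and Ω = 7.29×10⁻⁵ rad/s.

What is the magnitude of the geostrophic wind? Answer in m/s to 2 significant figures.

27 m/s

Coriolis parameter at 57°N:
f = 2Ω sin φ = 2 × 7.29×10⁻⁵ × sin 57° = 1.22×10⁻⁴ s⁻¹
Component geostrophic relations (x east, y north):
u_g = −(1/(fρ)) ∂P/∂y,  v_g = (1/(fρ)) ∂P/∂x
u_g = −(−1.5×10⁻³)/(1.22×10⁻⁴ × 1.11) = 11.1 m/s;  v_g = (−3.3×10⁻³)/(1.22×10⁻⁴ × 1.11) = −24.3 m/s
|V_g| = √(u_g² + v_g²) = 26.7 m/s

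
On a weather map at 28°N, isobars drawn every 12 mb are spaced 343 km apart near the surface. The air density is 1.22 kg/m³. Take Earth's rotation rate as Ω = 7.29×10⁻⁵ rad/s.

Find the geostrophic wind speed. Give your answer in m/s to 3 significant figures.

Coriolis parameter at 28°N:
f = 2Ω sin φ = 2 × 7.29×10⁻⁵ × sin 28° = 6.84×10⁻⁵ s⁻¹
Pressure gradient: |∂P/∂n| = 1200 Pa / 343000 m = 3.50×10⁻³ Pa/m
Geostrophic balance (pressure-gradient force = Coriolis force):
V_g = (1/(fρ)) |∂P/∂n| = 3.50×10⁻³ / (6.84×10⁻⁵ × 1.22) = 41.9 m/s

41.9 m/s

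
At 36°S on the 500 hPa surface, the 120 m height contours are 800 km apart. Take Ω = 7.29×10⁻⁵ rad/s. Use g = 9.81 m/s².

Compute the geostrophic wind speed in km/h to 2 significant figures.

Coriolis parameter at 36°S:
f = 2Ω sin φ = 2 × 7.29×10⁻⁵ × sin 36° = 8.57×10⁻⁵ s⁻¹
Height gradient: |∂Z/∂n| = 120 m / 800000 m = 1.50×10⁻⁴
On a pressure surface, geostrophic balance gives V_g = (g/f)|∂Z/∂n|:
V_g = 9.81 × 1.50×10⁻⁴ / 8.57×10⁻⁵ = 17.2 m/s
Converting: 17.2 m/s × 3.6 = 62 km/h

62 km/h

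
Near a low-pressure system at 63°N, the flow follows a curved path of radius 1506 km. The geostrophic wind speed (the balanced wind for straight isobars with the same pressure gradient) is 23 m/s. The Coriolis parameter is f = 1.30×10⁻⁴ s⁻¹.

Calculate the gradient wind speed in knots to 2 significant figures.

Around a low, centrifugal force acts outward with Coriolis, so pressure-gradient force balances both:
(1/ρ)|∂P/∂n| = fV + V²/R  →  V² + fR·V − fR·V_g = 0
With fR = 1.30×10⁻⁴ × 1506×10³ m = 196 m/s:
V = [−fR + √((fR)² + 4 fR V_g)]/2 = [−196 + √(196² + 4×196×23)]/2 = 20.8 m/s
Subgeostrophic (V < V_g = 23 m/s), as expected around a low.
Converting: 20.8 m/s × 1.944 = 40 knots

40 knots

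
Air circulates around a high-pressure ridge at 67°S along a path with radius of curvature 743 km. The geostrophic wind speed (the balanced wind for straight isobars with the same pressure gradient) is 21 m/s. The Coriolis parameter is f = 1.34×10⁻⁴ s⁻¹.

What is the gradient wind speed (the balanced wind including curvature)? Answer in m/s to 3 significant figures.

Around a high, pressure-gradient force acts outward with centrifugal, so Coriolis balances both:
fV = (1/ρ)|∂P/∂n| + V²/R  →  V² − fR·V + fR·V_g = 0
With fR = 1.34×10⁻⁴ × 743×10³ m = 99.6 m/s:
V = [fR − √((fR)² − 4 fR V_g)]/2 = [99.6 − √(99.6² − 4×99.6×21)]/2 = 30.1 m/s
Supergeostrophic (V > V_g = 21 m/s), as expected around a high.

30.1 m/s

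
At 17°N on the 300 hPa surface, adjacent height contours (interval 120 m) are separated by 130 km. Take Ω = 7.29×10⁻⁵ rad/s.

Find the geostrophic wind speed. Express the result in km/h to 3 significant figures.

Coriolis parameter at 17°N:
f = 2Ω sin φ = 2 × 7.29×10⁻⁵ × sin 17° = 4.26×10⁻⁵ s⁻¹
Height gradient: |∂Z/∂n| = 120 m / 130000 m = 9.23×10⁻⁴
On a pressure surface, geostrophic balance gives V_g = (g/f)|∂Z/∂n|:
V_g = 9.81 × 9.23×10⁻⁴ / 4.26×10⁻⁵ = 212 m/s
Converting: 212 m/s × 3.6 = 765 km/h

765 km/h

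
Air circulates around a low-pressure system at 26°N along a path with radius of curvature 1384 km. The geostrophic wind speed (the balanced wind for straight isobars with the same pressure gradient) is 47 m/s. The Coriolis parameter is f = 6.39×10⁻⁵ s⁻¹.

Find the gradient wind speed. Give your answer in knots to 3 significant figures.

Around a low, centrifugal force acts outward with Coriolis, so pressure-gradient force balances both:
(1/ρ)|∂P/∂n| = fV + V²/R  →  V² + fR·V − fR·V_g = 0
With fR = 6.39×10⁻⁵ × 1384×10³ m = 88.4 m/s:
V = [−fR + √((fR)² + 4 fR V_g)]/2 = [−88.4 + √(88.4² + 4×88.4×47)]/2 = 34 m/s
Subgeostrophic (V < V_g = 47 m/s), as expected around a low.
Converting: 34 m/s × 1.944 = 66.0 knots

66.0 knots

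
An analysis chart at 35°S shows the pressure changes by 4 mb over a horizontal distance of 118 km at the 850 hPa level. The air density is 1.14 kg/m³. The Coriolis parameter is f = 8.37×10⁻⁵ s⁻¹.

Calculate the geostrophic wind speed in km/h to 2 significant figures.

Pressure gradient: |∂P/∂n| = 400 Pa / 118000 m = 3.39×10⁻³ Pa/m
Geostrophic balance (pressure-gradient force = Coriolis force):
V_g = (1/(fρ)) |∂P/∂n| = 3.39×10⁻³ / (8.37×10⁻⁵ × 1.14) = 35.5 m/s
Converting: 35.5 m/s × 3.6 = 130 km/h

130 km/h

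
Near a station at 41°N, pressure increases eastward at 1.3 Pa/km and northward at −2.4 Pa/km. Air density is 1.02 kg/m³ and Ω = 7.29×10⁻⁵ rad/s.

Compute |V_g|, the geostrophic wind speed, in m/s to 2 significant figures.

Coriolis parameter at 41°N:
f = 2Ω sin φ = 2 × 7.29×10⁻⁵ × sin 41° = 9.57×10⁻⁵ s⁻¹
Component geostrophic relations (x east, y north):
u_g = −(1/(fρ)) ∂P/∂y,  v_g = (1/(fρ)) ∂P/∂x
u_g = −(−2.4×10⁻³)/(9.57×10⁻⁵ × 1.02) = 24.6 m/s;  v_g = (1.3×10⁻³)/(9.57×10⁻⁵ × 1.02) = 13.3 m/s
|V_g| = √(u_g² + v_g²) = 28.0 m/s

28 m/s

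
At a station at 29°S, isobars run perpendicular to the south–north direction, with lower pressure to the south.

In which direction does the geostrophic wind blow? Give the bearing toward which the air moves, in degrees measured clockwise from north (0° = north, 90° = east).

The pressure-gradient force points toward the south (bearing 180°).
Geostrophic balance: in the Southern Hemisphere the Coriolis force deflects motion to the left, so the geostrophic wind blows 90° to the left of the pressure-gradient force (low pressure on the right).
Rotating 180° by 90° counterclockwise gives 090° — the wind blows toward the east.

090°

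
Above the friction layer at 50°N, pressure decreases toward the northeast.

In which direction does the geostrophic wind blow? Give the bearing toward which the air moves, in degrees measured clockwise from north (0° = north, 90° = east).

The pressure-gradient force points toward the northeast (bearing 045°).
Geostrophic balance: in the Northern Hemisphere the Coriolis force deflects motion to the right, so the geostrophic wind blows 90° to the right of the pressure-gradient force (low pressure on the left).
Rotating 045° by 90° clockwise gives 135° — the wind blows toward the southeast.

135°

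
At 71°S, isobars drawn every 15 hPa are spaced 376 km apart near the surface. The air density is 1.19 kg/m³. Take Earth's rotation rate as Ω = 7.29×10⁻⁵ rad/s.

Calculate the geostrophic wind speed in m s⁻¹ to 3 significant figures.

24.3 m s⁻¹

Coriolis parameter at 71°S:
f = 2Ω sin φ = 2 × 7.29×10⁻⁵ × sin 71° = 1.38×10⁻⁴ s⁻¹
Pressure gradient: |∂P/∂n| = 1500 Pa / 376000 m = 3.99×10⁻³ Pa/m
Geostrophic balance (pressure-gradient force = Coriolis force):
V_g = (1/(fρ)) |∂P/∂n| = 3.99×10⁻³ / (1.38×10⁻⁴ × 1.19) = 24.3 m/s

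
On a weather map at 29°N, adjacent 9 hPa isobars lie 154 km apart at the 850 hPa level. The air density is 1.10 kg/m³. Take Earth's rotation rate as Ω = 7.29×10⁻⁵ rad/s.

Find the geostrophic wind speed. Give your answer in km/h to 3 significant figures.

Coriolis parameter at 29°N:
f = 2Ω sin φ = 2 × 7.29×10⁻⁵ × sin 29° = 7.07×10⁻⁵ s⁻¹
Pressure gradient: |∂P/∂n| = 900 Pa / 154000 m = 5.84×10⁻³ Pa/m
Geostrophic balance (pressure-gradient force = Coriolis force):
V_g = (1/(fρ)) |∂P/∂n| = 5.84×10⁻³ / (7.07×10⁻⁵ × 1.10) = 75.2 m/s
Converting: 75.2 m/s × 3.6 = 271 km/h

271 km/h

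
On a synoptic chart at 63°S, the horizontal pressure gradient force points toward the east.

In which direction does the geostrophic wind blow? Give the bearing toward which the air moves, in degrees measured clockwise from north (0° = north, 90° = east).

The pressure-gradient force points toward the east (bearing 090°).
Geostrophic balance: in the Southern Hemisphere the Coriolis force deflects motion to the left, so the geostrophic wind blows 90° to the left of the pressure-gradient force (low pressure on the right).
Rotating 090° by 90° counterclockwise gives 000° — the wind blows toward the north.

000°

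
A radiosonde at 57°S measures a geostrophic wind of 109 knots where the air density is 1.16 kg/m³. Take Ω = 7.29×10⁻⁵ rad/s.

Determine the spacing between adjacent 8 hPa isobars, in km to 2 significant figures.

100 km

Coriolis parameter at 57°S:
f = 2Ω sin φ = 2 × 7.29×10⁻⁵ × sin 57° = 1.22×10⁻⁴ s⁻¹
Wind speed in SI: 109 knots = 56.1 m/s
Geostrophic balance rearranged: |∂P/∂n| = f ρ V_g
|∂P/∂n| = 1.22×10⁻⁴ × 1.16 × 56.1 = 7.95×10⁻³ Pa/m
Isobar spacing: Δn = ΔP/|∂P/∂n| = 800 Pa / 7.95×10⁻³ Pa/m = 100582 m ≈ 100 km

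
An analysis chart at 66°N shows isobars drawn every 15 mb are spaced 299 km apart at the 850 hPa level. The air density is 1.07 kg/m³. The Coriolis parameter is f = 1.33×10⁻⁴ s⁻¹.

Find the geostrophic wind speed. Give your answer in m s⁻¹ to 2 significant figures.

35 m s⁻¹

Pressure gradient: |∂P/∂n| = 1500 Pa / 299000 m = 5.02×10⁻³ Pa/m
Geostrophic balance (pressure-gradient force = Coriolis force):
V_g = (1/(fρ)) |∂P/∂n| = 5.02×10⁻³ / (1.33×10⁻⁴ × 1.07) = 35.3 m/s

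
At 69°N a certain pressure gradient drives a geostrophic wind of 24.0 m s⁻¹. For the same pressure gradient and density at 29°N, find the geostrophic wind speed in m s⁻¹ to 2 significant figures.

With the same pressure gradient and density, V_g ∝ 1/f ∝ 1/sin φ.
V₂ = V₁ · sin φ₁ / sin φ₂ = 24.0 × sin 69° / sin 29°
V₂ = 24.0 × 0.9336/0.4848 = 46 m s⁻¹

46 m s⁻¹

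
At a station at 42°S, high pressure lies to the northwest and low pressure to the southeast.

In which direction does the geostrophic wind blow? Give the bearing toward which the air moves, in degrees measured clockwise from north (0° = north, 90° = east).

The pressure-gradient force points toward the southeast (bearing 135°).
Geostrophic balance: in the Southern Hemisphere the Coriolis force deflects motion to the left, so the geostrophic wind blows 90° to the left of the pressure-gradient force (low pressure on the right).
Rotating 135° by 90° counterclockwise gives 045° — the wind blows toward the northeast.

045°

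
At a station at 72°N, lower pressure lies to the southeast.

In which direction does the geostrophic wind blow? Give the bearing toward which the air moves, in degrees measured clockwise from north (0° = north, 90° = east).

225°

The pressure-gradient force points toward the southeast (bearing 135°).
Geostrophic balance: in the Northern Hemisphere the Coriolis force deflects motion to the right, so the geostrophic wind blows 90° to the right of the pressure-gradient force (low pressure on the left).
Rotating 135° by 90° clockwise gives 225° — the wind blows toward the southwest.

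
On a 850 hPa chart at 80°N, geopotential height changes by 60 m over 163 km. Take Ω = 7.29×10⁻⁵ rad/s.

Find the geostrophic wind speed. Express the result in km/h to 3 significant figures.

90.5 km/h

Coriolis parameter at 80°N:
f = 2Ω sin φ = 2 × 7.29×10⁻⁵ × sin 80° = 1.44×10⁻⁴ s⁻¹
Height gradient: |∂Z/∂n| = 60 m / 163000 m = 3.68×10⁻⁴
On a pressure surface, geostrophic balance gives V_g = (g/f)|∂Z/∂n|:
V_g = 9.81 × 3.68×10⁻⁴ / 1.44×10⁻⁴ = 25.1 m/s
Converting: 25.1 m/s × 3.6 = 90.5 km/h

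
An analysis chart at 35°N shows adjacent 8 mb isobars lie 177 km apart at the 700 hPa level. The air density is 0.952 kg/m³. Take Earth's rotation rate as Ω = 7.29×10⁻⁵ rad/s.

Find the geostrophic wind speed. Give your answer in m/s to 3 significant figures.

Coriolis parameter at 35°N:
f = 2Ω sin φ = 2 × 7.29×10⁻⁵ × sin 35° = 8.36×10⁻⁵ s⁻¹
Pressure gradient: |∂P/∂n| = 800 Pa / 177000 m = 4.52×10⁻³ Pa/m
Geostrophic balance (pressure-gradient force = Coriolis force):
V_g = (1/(fρ)) |∂P/∂n| = 4.52×10⁻³ / (8.36×10⁻⁵ × 0.952) = 56.8 m/s

56.8 m/s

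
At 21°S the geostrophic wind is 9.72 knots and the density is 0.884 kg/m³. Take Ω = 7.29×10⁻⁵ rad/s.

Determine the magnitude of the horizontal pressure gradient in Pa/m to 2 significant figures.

Coriolis parameter at 21°S:
f = 2Ω sin φ = 2 × 7.29×10⁻⁵ × sin 21° = 5.23×10⁻⁵ s⁻¹
Wind speed in SI: 9.72 knots = 5.00 m/s
Geostrophic balance rearranged: |∂P/∂n| = f ρ V_g
|∂P/∂n| = 5.23×10⁻⁵ × 0.884 × 5.00 = 2.31×10⁻⁴ Pa/m

2.3×10⁻⁴ Pa/m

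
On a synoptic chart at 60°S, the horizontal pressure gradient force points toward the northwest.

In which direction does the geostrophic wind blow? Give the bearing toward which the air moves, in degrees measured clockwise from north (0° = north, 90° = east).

225°

The pressure-gradient force points toward the northwest (bearing 315°).
Geostrophic balance: in the Southern Hemisphere the Coriolis force deflects motion to the left, so the geostrophic wind blows 90° to the left of the pressure-gradient force (low pressure on the right).
Rotating 315° by 90° counterclockwise gives 225° — the wind blows toward the southwest.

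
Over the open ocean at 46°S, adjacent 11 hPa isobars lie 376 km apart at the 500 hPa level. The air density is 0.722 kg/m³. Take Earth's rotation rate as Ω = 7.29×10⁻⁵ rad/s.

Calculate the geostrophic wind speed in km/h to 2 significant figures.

Coriolis parameter at 46°S:
f = 2Ω sin φ = 2 × 7.29×10⁻⁵ × sin 46° = 1.05×10⁻⁴ s⁻¹
Pressure gradient: |∂P/∂n| = 1100 Pa / 376000 m = 2.93×10⁻³ Pa/m
Geostrophic balance (pressure-gradient force = Coriolis force):
V_g = (1/(fρ)) |∂P/∂n| = 2.93×10⁻³ / (1.05×10⁻⁴ × 0.722) = 38.6 m/s
Converting: 38.6 m/s × 3.6 = 140 km/h

140 km/h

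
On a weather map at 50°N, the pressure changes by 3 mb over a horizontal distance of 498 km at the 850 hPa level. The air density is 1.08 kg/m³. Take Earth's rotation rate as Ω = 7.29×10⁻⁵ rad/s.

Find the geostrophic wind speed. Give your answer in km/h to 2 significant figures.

18 km/h

Coriolis parameter at 50°N:
f = 2Ω sin φ = 2 × 7.29×10⁻⁵ × sin 50° = 1.12×10⁻⁴ s⁻¹
Pressure gradient: |∂P/∂n| = 300 Pa / 498000 m = 6.02×10⁻⁴ Pa/m
Geostrophic balance (pressure-gradient force = Coriolis force):
V_g = (1/(fρ)) |∂P/∂n| = 6.02×10⁻⁴ / (1.12×10⁻⁴ × 1.08) = 4.99 m/s
Converting: 4.99 m/s × 3.6 = 18 km/h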